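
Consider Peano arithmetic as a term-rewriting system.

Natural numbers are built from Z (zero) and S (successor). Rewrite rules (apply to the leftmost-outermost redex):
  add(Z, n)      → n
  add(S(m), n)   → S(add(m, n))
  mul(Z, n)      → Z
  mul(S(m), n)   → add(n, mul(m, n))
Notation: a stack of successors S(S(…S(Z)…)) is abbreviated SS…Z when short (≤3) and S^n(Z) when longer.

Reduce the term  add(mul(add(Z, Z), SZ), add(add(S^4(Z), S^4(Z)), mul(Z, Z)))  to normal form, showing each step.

  start: add(mul(add(Z, Z), SZ), add(add(S^4(Z), S^4(Z)), mul(Z, Z)))
  [1] add(mul(Z, SZ), add(add(S^4(Z), S^4(Z)), mul(Z, Z)))
  [2] add(Z, add(add(S^4(Z), S^4(Z)), mul(Z, Z)))
  [3] add(add(S^4(Z), S^4(Z)), mul(Z, Z))
  [4] add(S(add(SSSZ, S^4(Z))), mul(Z, Z))
  [5] S(add(add(SSSZ, S^4(Z)), mul(Z, Z)))
  [6] S(add(S(add(SSZ, S^4(Z))), mul(Z, Z)))
  [7] S(S(add(add(SSZ, S^4(Z)), mul(Z, Z))))
  [8] S(S(add(S(add(SZ, S^4(Z))), mul(Z, Z))))
  [9] S(S(S(add(add(SZ, S^4(Z)), mul(Z, Z)))))
  [10] S(S(S(add(S(add(Z, S^4(Z))), mul(Z, Z)))))
  [11] S(S(S(S(add(add(Z, S^4(Z)), mul(Z, Z))))))
  [12] S(S(S(S(add(S^4(Z), mul(Z, Z))))))
  [13] S(S(S(S(S(add(SSSZ, mul(Z, Z)))))))
  [14] S(S(S(S(S(S(add(SSZ, mul(Z, Z))))))))
  [15] S(S(S(S(S(S(S(add(SZ, mul(Z, Z)))))))))
  [16] S(S(S(S(S(S(S(S(add(Z, mul(Z, Z))))))))))
  [17] S(S(S(S(S(S(S(S(mul(Z, Z)))))))))
  [18] S^8(Z)

Answer: normal form = S^8(Z)  (in 18 steps)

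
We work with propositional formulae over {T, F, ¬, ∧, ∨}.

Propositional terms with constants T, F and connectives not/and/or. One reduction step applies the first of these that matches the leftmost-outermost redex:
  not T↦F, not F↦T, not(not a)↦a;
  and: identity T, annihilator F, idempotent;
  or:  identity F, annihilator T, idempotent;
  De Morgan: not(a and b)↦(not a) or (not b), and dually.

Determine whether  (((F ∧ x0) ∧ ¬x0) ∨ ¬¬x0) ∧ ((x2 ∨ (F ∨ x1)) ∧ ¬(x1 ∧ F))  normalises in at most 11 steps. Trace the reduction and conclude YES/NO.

Answer: YES — reaches normal form x0 ∧ (x2 ∨ x1) in 9 ≤ 11 steps

Derivation:
  start: (((F ∧ x0) ∧ ¬x0) ∨ ¬¬x0) ∧ ((x2 ∨ (F ∨ x1)) ∧ ¬(x1 ∧ F))
  [1] ((F ∧ ¬x0) ∨ ¬¬x0) ∧ ((x2 ∨ (F ∨ x1)) ∧ ¬(x1 ∧ F))
  [2] (F ∨ ¬¬x0) ∧ ((x2 ∨ (F ∨ x1)) ∧ ¬(x1 ∧ F))
  [3] ¬¬x0 ∧ ((x2 ∨ (F ∨ x1)) ∧ ¬(x1 ∧ F))
  [4] x0 ∧ ((x2 ∨ (F ∨ x1)) ∧ ¬(x1 ∧ F))
  [5] x0 ∧ ((x2 ∨ x1) ∧ ¬(x1 ∧ F))
  [6] x0 ∧ ((x2 ∨ x1) ∧ (¬x1 ∨ ¬F))
  [7] x0 ∧ ((x2 ∨ x1) ∧ (¬x1 ∨ T))
  [8] x0 ∧ ((x2 ∨ x1) ∧ T)
  [9] x0 ∧ (x2 ∨ x1)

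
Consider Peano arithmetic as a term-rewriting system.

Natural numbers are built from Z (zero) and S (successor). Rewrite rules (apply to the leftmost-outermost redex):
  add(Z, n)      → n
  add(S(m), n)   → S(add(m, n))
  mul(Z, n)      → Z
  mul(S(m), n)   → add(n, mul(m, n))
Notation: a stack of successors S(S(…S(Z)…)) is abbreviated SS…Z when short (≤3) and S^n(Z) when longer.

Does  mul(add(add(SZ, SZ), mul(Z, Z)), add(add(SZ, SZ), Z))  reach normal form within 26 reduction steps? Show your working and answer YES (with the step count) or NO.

  start: mul(add(add(SZ, SZ), mul(Z, Z)), add(add(SZ, SZ), Z))
  →1  mul(add(S(add(Z, SZ)), mul(Z, Z)), add(add(SZ, SZ), Z))
  →2  mul(S(add(add(Z, SZ), mul(Z, Z))), add(add(SZ, SZ), Z))
  →3  add(add(add(SZ, SZ), Z), mul(add(add(Z, SZ), mul(Z, Z)), add(add(SZ, SZ), Z)))
  →4  add(add(S(add(Z, SZ)), Z), mul(add(add(Z, SZ), mul(Z, Z)), add(add(SZ, SZ), Z)))
  →5  add(S(add(add(Z, SZ), Z)), mul(add(add(Z, SZ), mul(Z, Z)), add(add(SZ, SZ), Z)))
  →6  S(add(add(add(Z, SZ), Z), mul(add(add(Z, SZ), mul(Z, Z)), add(add(SZ, SZ), Z))))
  →7  S(add(add(SZ, Z), mul(add(add(Z, SZ), mul(Z, Z)), add(add(SZ, SZ), Z))))
  →8  S(add(S(add(Z, Z)), mul(add(add(Z, SZ), mul(Z, Z)), add(add(SZ, SZ), Z))))
  →9  S(S(add(add(Z, Z), mul(add(add(Z, SZ), mul(Z, Z)), add(add(SZ, SZ), Z)))))
  →10  S(S(add(Z, mul(add(add(Z, SZ), mul(Z, Z)), add(add(SZ, SZ), Z)))))
  →11  S(S(mul(add(add(Z, SZ), mul(Z, Z)), add(add(SZ, SZ), Z))))
  →12  S(S(mul(add(SZ, mul(Z, Z)), add(add(SZ, SZ), Z))))
  →13  S(S(mul(S(add(Z, mul(Z, Z))), add(add(SZ, SZ), Z))))
  →14  S(S(add(add(add(SZ, SZ), Z), mul(add(Z, mul(Z, Z)), add(add(SZ, SZ), Z)))))
  →15  S(S(add(add(S(add(Z, SZ)), Z), mul(add(Z, mul(Z, Z)), add(add(SZ, SZ), Z)))))
  →16  S(S(add(S(add(add(Z, SZ), Z)), mul(add(Z, mul(Z, Z)), add(add(SZ, SZ), Z)))))
  →17  S(S(S(add(add(add(Z, SZ), Z), mul(add(Z, mul(Z, Z)), add(add(SZ, SZ), Z))))))
  →18  S(S(S(add(add(SZ, Z), mul(add(Z, mul(Z, Z)), add(add(SZ, SZ), Z))))))
  →19  S(S(S(add(S(add(Z, Z)), mul(add(Z, mul(Z, Z)), add(add(SZ, SZ), Z))))))
  →20  S(S(S(S(add(add(Z, Z), mul(add(Z, mul(Z, Z)), add(add(SZ, SZ), Z)))))))
  →21  S(S(S(S(add(Z, mul(add(Z, mul(Z, Z)), add(add(SZ, SZ), Z)))))))
  →22  S(S(S(S(mul(add(Z, mul(Z, Z)), add(add(SZ, SZ), Z))))))
  →23  S(S(S(S(mul(mul(Z, Z), add(add(SZ, SZ), Z))))))
  →24  S(S(S(S(mul(Z, add(add(SZ, SZ), Z))))))
  →25  S^4(Z)

Answer: YES — reaches normal form S^4(Z) in 25 ≤ 26 steps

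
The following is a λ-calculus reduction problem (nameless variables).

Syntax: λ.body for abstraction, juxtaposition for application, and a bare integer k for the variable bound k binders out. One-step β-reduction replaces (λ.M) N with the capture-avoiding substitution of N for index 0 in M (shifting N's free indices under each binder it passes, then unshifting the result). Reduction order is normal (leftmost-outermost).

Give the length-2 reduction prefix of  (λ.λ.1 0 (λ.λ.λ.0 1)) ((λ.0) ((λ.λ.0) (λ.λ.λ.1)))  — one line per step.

Answer: after 2 steps: λ.(λ.λ.0) (λ.λ.λ.1) 0 (λ.λ.λ.0 1)

Working:
  start: (λ.λ.1 0 (λ.λ.λ.0 1)) ((λ.0) ((λ.λ.0) (λ.λ.λ.1)))
  →1  λ.(λ.0) ((λ.λ.0) (λ.λ.λ.1)) 0 (λ.λ.λ.0 1)
  →2  λ.(λ.λ.0) (λ.λ.λ.1) 0 (λ.λ.λ.0 1)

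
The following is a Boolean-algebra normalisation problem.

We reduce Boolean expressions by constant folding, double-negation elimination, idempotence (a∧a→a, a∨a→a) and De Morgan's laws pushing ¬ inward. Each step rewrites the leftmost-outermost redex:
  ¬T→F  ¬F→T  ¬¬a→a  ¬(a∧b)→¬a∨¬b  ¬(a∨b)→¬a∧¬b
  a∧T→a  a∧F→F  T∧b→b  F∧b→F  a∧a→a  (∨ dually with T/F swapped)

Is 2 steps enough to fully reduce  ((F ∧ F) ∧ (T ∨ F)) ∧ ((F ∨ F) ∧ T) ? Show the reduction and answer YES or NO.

  start: ((F ∧ F) ∧ (T ∨ F)) ∧ ((F ∨ F) ∧ T)
  →1  (F ∧ (T ∨ F)) ∧ ((F ∨ F) ∧ T)
  →2  F ∧ ((F ∨ F) ∧ T)

Answer: NO — after 2 steps the term is F ∧ ((F ∨ F) ∧ T), not yet normal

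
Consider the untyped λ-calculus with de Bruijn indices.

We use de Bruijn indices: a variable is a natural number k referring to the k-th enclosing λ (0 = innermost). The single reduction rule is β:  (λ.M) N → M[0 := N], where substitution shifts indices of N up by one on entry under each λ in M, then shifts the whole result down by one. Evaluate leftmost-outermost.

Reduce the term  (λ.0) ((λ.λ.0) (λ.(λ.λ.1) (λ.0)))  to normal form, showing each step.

  start: (λ.0) ((λ.λ.0) (λ.(λ.λ.1) (λ.0)))
  →1  (λ.λ.0) (λ.(λ.λ.1) (λ.0))
  →2  λ.0

Answer: normal form = λ.0  (in 2 steps)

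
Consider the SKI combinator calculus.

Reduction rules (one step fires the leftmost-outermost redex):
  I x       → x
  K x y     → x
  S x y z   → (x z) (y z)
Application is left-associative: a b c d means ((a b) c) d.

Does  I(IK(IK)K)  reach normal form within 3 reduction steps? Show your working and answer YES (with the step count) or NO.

  start: I(IK(IK)K)
  [1] IK(IK)K
  [2] K(IK)K
  [3] IK

Answer: NO — after 3 steps the term is IK, not yet normal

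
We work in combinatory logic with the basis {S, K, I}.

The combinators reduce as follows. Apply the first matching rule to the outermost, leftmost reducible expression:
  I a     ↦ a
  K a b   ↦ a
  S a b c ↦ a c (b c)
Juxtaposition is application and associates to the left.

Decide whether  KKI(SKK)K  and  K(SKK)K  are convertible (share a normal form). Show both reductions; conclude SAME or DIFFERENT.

Term A:
  start: KKI(SKK)K
  step 1: K(SKK)K
  step 2: SKK

Term B:
  start: K(SKK)K
  step 1: SKK

Answer: SAME — A ⇓ SKK, B ⇓ SKK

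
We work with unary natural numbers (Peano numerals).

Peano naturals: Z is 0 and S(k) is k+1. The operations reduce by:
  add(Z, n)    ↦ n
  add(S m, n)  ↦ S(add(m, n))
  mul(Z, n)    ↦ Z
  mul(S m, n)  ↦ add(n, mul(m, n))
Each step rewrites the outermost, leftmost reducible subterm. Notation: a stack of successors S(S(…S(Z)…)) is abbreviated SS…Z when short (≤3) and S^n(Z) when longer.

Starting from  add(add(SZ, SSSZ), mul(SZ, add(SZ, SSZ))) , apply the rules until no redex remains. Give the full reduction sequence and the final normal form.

Answer: normal form = S^7(Z)  (in 15 steps)

Reduction:
  start: add(add(SZ, SSSZ), mul(SZ, add(SZ, SSZ)))
  [1] add(S(add(Z, SSSZ)), mul(SZ, add(SZ, SSZ)))
  [2] S(add(add(Z, SSSZ), mul(SZ, add(SZ, SSZ))))
  [3] S(add(SSSZ, mul(SZ, add(SZ, SSZ))))
  [4] S(S(add(SSZ, mul(SZ, add(SZ, SSZ)))))
  [5] S(S(S(add(SZ, mul(SZ, add(SZ, SSZ))))))
  [6] S(S(S(S(add(Z, mul(SZ, add(SZ, SSZ)))))))
  [7] S(S(S(S(mul(SZ, add(SZ, SSZ))))))
  [8] S(S(S(S(add(add(SZ, SSZ), mul(Z, add(SZ, SSZ)))))))
  [9] S(S(S(S(add(S(add(Z, SSZ)), mul(Z, add(SZ, SSZ)))))))
  [10] S(S(S(S(S(add(add(Z, SSZ), mul(Z, add(SZ, SSZ))))))))
  [11] S(S(S(S(S(add(SSZ, mul(Z, add(SZ, SSZ))))))))
  [12] S(S(S(S(S(S(add(SZ, mul(Z, add(SZ, SSZ)))))))))
  [13] S(S(S(S(S(S(S(add(Z, mul(Z, add(SZ, SSZ))))))))))
  [14] S(S(S(S(S(S(S(mul(Z, add(SZ, SSZ)))))))))
  [15] S^7(Z)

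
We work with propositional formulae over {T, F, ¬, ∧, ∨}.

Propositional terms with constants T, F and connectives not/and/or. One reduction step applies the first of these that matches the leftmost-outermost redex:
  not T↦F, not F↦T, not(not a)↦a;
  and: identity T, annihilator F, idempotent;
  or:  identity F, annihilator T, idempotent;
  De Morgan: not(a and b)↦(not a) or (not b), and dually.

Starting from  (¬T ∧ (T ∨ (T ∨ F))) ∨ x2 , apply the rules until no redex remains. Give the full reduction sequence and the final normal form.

  start: (¬T ∧ (T ∨ (T ∨ F))) ∨ x2
  [1] (F ∧ (T ∨ (T ∨ F))) ∨ x2
  [2] F ∨ x2
  [3] x2

Answer: normal form = x2  (in 3 steps)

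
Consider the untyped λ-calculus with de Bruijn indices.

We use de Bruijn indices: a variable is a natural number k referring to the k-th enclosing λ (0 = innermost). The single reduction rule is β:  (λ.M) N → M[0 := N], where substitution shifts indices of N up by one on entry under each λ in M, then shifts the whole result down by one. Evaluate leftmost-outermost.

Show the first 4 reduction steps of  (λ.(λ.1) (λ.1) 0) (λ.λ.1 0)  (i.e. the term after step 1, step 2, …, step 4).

Answer: after 4 steps: λ.λ.1 0

Derivation:
  start: (λ.(λ.1) (λ.1) 0) (λ.λ.1 0)
  →1  (λ.λ.λ.1 0) (λ.λ.λ.1 0) (λ.λ.1 0)
  →2  (λ.λ.1 0) (λ.λ.1 0)
  →3  λ.(λ.λ.1 0) 0
  →4  λ.λ.1 0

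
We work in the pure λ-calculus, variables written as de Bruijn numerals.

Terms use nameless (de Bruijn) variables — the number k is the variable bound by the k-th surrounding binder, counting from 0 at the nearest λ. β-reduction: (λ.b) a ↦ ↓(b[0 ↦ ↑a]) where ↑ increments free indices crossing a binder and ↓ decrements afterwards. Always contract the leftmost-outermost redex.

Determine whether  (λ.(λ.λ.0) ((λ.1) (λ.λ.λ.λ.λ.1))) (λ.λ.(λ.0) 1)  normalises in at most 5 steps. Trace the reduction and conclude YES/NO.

Answer: YES — reaches normal form λ.0 in 2 ≤ 5 steps

Working:
  start: (λ.(λ.λ.0) ((λ.1) (λ.λ.λ.λ.λ.1))) (λ.λ.(λ.0) 1)
  [1] (λ.λ.0) ((λ.λ.λ.(λ.0) 1) (λ.λ.λ.λ.λ.1))
  [2] λ.0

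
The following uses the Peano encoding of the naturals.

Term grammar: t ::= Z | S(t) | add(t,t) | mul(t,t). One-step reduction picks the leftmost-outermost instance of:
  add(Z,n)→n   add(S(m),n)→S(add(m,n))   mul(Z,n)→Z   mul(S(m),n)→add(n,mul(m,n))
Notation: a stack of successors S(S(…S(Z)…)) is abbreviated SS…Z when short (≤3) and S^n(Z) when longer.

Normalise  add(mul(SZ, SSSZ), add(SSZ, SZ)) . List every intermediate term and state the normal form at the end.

Answer: normal form = S^6(Z)  (in 13 steps)

Working:
  start: add(mul(SZ, SSSZ), add(SSZ, SZ))
  step 1: add(add(SSSZ, mul(Z, SSSZ)), add(SSZ, SZ))
  step 2: add(S(add(SSZ, mul(Z, SSSZ))), add(SSZ, SZ))
  step 3: S(add(add(SSZ, mul(Z, SSSZ)), add(SSZ, SZ)))
  step 4: S(add(S(add(SZ, mul(Z, SSSZ))), add(SSZ, SZ)))
  step 5: S(S(add(add(SZ, mul(Z, SSSZ)), add(SSZ, SZ))))
  step 6: S(S(add(S(add(Z, mul(Z, SSSZ))), add(SSZ, SZ))))
  step 7: S(S(S(add(add(Z, mul(Z, SSSZ)), add(SSZ, SZ)))))
  step 8: S(S(S(add(mul(Z, SSSZ), add(SSZ, SZ)))))
  step 9: S(S(S(add(Z, add(SSZ, SZ)))))
  step 10: S(S(S(add(SSZ, SZ))))
  step 11: S(S(S(S(add(SZ, SZ)))))
  step 12: S(S(S(S(S(add(Z, SZ))))))
  step 13: S^6(Z)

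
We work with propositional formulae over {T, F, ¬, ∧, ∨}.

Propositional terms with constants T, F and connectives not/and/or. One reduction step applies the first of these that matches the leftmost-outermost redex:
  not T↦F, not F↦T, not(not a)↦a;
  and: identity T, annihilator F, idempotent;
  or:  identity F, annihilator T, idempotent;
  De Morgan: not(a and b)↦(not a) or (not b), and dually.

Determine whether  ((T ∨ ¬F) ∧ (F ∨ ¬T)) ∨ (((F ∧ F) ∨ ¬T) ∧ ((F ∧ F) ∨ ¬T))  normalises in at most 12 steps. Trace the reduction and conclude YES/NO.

  start: ((T ∨ ¬F) ∧ (F ∨ ¬T)) ∨ (((F ∧ F) ∨ ¬T) ∧ ((F ∧ F) ∨ ¬T))
  →1  (T ∧ (F ∨ ¬T)) ∨ (((F ∧ F) ∨ ¬T) ∧ ((F ∧ F) ∨ ¬T))
  →2  (F ∨ ¬T) ∨ (((F ∧ F) ∨ ¬T) ∧ ((F ∧ F) ∨ ¬T))
  →3  ¬T ∨ (((F ∧ F) ∨ ¬T) ∧ ((F ∧ F) ∨ ¬T))
  →4  F ∨ (((F ∧ F) ∨ ¬T) ∧ ((F ∧ F) ∨ ¬T))
  →5  ((F ∧ F) ∨ ¬T) ∧ ((F ∧ F) ∨ ¬T)
  →6  (F ∧ F) ∨ ¬T
  →7  F ∨ ¬T
  →8  ¬T
  →9  F

Answer: YES — reaches normal form F in 9 ≤ 12 steps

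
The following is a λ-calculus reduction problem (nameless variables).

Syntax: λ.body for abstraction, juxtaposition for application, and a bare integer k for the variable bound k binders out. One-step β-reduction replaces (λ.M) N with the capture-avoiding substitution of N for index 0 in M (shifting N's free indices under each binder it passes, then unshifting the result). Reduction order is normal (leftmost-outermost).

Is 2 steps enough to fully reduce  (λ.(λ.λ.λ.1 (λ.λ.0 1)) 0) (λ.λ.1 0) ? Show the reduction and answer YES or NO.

  start: (λ.(λ.λ.λ.1 (λ.λ.0 1)) 0) (λ.λ.1 0)
  [1] (λ.λ.λ.1 (λ.λ.0 1)) (λ.λ.1 0)
  [2] λ.λ.1 (λ.λ.0 1)

Answer: YES — reaches normal form λ.λ.1 (λ.λ.0 1) in 2 ≤ 2 steps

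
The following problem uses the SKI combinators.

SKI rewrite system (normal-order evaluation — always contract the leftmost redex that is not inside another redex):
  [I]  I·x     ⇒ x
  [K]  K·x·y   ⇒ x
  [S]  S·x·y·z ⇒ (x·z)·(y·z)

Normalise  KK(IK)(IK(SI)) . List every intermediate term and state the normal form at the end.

Answer: normal form = K(K(SI))  (in 2 steps)

Derivation:
  start: KK(IK)(IK(SI))
  step 1: K(IK(SI))
  step 2: K(K(SI))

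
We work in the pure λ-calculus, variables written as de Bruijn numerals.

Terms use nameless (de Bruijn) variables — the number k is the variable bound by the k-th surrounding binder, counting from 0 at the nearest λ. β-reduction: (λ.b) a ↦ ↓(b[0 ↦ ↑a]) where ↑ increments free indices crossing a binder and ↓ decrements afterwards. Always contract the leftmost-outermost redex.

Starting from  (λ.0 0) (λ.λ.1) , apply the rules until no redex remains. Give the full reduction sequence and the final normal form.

  start: (λ.0 0) (λ.λ.1)
  →1  (λ.λ.1) (λ.λ.1)
  →2  λ.λ.λ.1

Answer: normal form = λ.λ.λ.1  (in 2 steps)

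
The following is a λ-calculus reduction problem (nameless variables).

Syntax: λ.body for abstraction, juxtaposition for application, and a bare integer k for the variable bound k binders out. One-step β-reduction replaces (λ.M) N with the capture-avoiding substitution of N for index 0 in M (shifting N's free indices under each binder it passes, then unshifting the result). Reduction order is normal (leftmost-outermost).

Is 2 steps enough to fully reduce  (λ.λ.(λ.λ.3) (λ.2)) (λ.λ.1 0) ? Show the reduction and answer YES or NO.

  start: (λ.λ.(λ.λ.3) (λ.2)) (λ.λ.1 0)
  [1] λ.(λ.λ.λ.λ.1 0) (λ.λ.λ.1 0)
  [2] λ.λ.λ.λ.1 0

Answer: YES — reaches normal form λ.λ.λ.λ.1 0 in 2 ≤ 2 steps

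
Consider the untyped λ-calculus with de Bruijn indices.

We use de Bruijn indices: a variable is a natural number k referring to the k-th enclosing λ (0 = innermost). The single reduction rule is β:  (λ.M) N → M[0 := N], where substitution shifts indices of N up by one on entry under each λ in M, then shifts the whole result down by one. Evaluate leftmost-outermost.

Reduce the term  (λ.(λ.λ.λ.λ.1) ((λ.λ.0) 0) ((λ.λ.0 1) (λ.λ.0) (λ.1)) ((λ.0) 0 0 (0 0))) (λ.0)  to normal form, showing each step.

  start: (λ.(λ.λ.λ.λ.1) ((λ.λ.0) 0) ((λ.λ.0 1) (λ.λ.0) (λ.1)) ((λ.0) 0 0 (0 0))) (λ.0)
  →1  (λ.λ.λ.λ.1) ((λ.λ.0) (λ.0)) ((λ.λ.0 1) (λ.λ.0) (λ.λ.0)) ((λ.0) (λ.0) (λ.0) ((λ.0) (λ.0)))
  →2  (λ.λ.λ.1) ((λ.λ.0 1) (λ.λ.0) (λ.λ.0)) ((λ.0) (λ.0) (λ.0) ((λ.0) (λ.0)))
  →3  (λ.λ.1) ((λ.0) (λ.0) (λ.0) ((λ.0) (λ.0)))
  →4  λ.(λ.0) (λ.0) (λ.0) ((λ.0) (λ.0))
  →5  λ.(λ.0) (λ.0) ((λ.0) (λ.0))
  →6  λ.(λ.0) ((λ.0) (λ.0))
  →7  λ.(λ.0) (λ.0)
  →8  λ.λ.0

Answer: normal form = λ.λ.0  (in 8 steps)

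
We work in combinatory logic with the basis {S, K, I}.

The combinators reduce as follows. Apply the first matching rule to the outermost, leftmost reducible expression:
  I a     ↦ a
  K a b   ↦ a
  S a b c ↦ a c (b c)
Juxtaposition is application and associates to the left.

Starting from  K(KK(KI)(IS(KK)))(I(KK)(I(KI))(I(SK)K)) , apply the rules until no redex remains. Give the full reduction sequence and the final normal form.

Answer: normal form = K(S(KK))  (in 3 steps)

Reduction:
  start: K(KK(KI)(IS(KK)))(I(KK)(I(KI))(I(SK)K))
  step 1: KK(KI)(IS(KK))
  step 2: K(IS(KK))
  step 3: K(S(KK))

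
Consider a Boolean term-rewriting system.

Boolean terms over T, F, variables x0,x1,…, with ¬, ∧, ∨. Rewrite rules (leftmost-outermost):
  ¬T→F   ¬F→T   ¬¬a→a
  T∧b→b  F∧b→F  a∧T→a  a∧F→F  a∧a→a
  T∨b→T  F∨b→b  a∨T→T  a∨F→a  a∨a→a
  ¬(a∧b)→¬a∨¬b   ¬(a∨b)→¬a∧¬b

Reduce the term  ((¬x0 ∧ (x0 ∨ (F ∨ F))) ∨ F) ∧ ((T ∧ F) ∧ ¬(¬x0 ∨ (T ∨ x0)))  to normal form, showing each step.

Answer: normal form = F  (in 6 steps)

Working:
  start: ((¬x0 ∧ (x0 ∨ (F ∨ F))) ∨ F) ∧ ((T ∧ F) ∧ ¬(¬x0 ∨ (T ∨ x0)))
  →1  (¬x0 ∧ (x0 ∨ (F ∨ F))) ∧ ((T ∧ F) ∧ ¬(¬x0 ∨ (T ∨ x0)))
  →2  (¬x0 ∧ (x0 ∨ F)) ∧ ((T ∧ F) ∧ ¬(¬x0 ∨ (T ∨ x0)))
  →3  (¬x0 ∧ x0) ∧ ((T ∧ F) ∧ ¬(¬x0 ∨ (T ∨ x0)))
  →4  (¬x0 ∧ x0) ∧ (F ∧ ¬(¬x0 ∨ (T ∨ x0)))
  →5  (¬x0 ∧ x0) ∧ F
  →6  F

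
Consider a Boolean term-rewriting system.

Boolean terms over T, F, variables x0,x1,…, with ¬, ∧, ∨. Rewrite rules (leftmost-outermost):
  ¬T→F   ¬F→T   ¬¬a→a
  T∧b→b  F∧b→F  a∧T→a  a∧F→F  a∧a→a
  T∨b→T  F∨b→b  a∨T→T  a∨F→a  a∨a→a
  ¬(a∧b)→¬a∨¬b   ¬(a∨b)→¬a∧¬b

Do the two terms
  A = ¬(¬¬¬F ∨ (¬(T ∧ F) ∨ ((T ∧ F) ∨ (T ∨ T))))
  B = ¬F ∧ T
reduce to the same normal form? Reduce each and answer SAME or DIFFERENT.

Answer: DIFFERENT — A ⇓ F, B ⇓ T

Derivation:
Term A:
  start: ¬(¬¬¬F ∨ (¬(T ∧ F) ∨ ((T ∧ F) ∨ (T ∨ T))))
  step 1: ¬¬¬¬F ∧ ¬(¬(T ∧ F) ∨ ((T ∧ F) ∨ (T ∨ T)))
  step 2: ¬¬F ∧ ¬(¬(T ∧ F) ∨ ((T ∧ F) ∨ (T ∨ T)))
  step 3: F ∧ ¬(¬(T ∧ F) ∨ ((T ∧ F) ∨ (T ∨ T)))
  step 4: F

Term B:
  start: ¬F ∧ T
  step 1: ¬F
  step 2: T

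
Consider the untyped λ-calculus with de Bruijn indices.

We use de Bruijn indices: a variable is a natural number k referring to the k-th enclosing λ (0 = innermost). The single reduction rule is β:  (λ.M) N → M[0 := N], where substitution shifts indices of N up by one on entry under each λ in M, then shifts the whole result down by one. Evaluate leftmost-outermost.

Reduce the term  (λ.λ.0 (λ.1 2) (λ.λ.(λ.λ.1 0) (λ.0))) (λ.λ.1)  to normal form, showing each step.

Answer: normal form = λ.0 (λ.1 (λ.λ.1)) (λ.λ.λ.0)  (in 3 steps)

Reduction:
  start: (λ.λ.0 (λ.1 2) (λ.λ.(λ.λ.1 0) (λ.0))) (λ.λ.1)
  [1] λ.0 (λ.1 (λ.λ.1)) (λ.λ.(λ.λ.1 0) (λ.0))
  [2] λ.0 (λ.1 (λ.λ.1)) (λ.λ.λ.(λ.0) 0)
  [3] λ.0 (λ.1 (λ.λ.1)) (λ.λ.λ.0)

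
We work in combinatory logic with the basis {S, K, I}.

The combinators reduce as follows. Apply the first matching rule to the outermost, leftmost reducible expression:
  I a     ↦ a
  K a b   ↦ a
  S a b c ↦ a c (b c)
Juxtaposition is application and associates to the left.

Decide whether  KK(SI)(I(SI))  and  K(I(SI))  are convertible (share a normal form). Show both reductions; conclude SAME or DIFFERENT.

Term A:
  start: KK(SI)(I(SI))
  →1  K(I(SI))
  →2  K(SI)

Term B:
  start: K(I(SI))
  →1  K(SI)

Answer: SAME — A ⇓ K(SI), B ⇓ K(SI)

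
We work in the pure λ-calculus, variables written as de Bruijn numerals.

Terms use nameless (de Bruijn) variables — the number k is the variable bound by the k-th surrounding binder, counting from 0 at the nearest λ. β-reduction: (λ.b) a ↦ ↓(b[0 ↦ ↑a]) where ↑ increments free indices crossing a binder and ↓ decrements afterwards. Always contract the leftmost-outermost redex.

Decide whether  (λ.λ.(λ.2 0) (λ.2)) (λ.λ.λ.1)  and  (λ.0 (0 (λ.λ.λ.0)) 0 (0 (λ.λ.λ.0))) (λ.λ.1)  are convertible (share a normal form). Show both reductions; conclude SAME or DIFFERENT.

Term A:
  start: (λ.λ.(λ.2 0) (λ.2)) (λ.λ.λ.1)
  →1  λ.(λ.(λ.λ.λ.1) 0) (λ.λ.λ.λ.1)
  →2  λ.(λ.λ.λ.1) (λ.λ.λ.λ.1)
  →3  λ.λ.λ.1

Term B:
  start: (λ.0 (0 (λ.λ.λ.0)) 0 (0 (λ.λ.λ.0))) (λ.λ.1)
  →1  (λ.λ.1) ((λ.λ.1) (λ.λ.λ.0)) (λ.λ.1) ((λ.λ.1) (λ.λ.λ.0))
  →2  (λ.(λ.λ.1) (λ.λ.λ.0)) (λ.λ.1) ((λ.λ.1) (λ.λ.λ.0))
  →3  (λ.λ.1) (λ.λ.λ.0) ((λ.λ.1) (λ.λ.λ.0))
  →4  (λ.λ.λ.λ.0) ((λ.λ.1) (λ.λ.λ.0))
  →5  λ.λ.λ.0

Answer: DIFFERENT — A ⇓ λ.λ.λ.1, B ⇓ λ.λ.λ.0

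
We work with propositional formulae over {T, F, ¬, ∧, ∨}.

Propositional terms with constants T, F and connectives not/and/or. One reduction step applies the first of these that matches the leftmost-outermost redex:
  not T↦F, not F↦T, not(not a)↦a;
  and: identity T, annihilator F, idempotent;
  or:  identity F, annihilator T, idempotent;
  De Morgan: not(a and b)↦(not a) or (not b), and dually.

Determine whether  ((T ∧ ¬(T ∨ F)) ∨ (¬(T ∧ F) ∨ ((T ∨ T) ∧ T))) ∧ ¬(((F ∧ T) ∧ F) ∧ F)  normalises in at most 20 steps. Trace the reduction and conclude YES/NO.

Answer: YES — reaches normal form T in 18 ≤ 20 steps

Working:
  start: ((T ∧ ¬(T ∨ F)) ∨ (¬(T ∧ F) ∨ ((T ∨ T) ∧ T))) ∧ ¬(((F ∧ T) ∧ F) ∧ F)
  [1] (¬(T ∨ F) ∨ (¬(T ∧ F) ∨ ((T ∨ T) ∧ T))) ∧ ¬(((F ∧ T) ∧ F) ∧ F)
  [2] ((¬T ∧ ¬F) ∨ (¬(T ∧ F) ∨ ((T ∨ T) ∧ T))) ∧ ¬(((F ∧ T) ∧ F) ∧ F)
  [3] ((F ∧ ¬F) ∨ (¬(T ∧ F) ∨ ((T ∨ T) ∧ T))) ∧ ¬(((F ∧ T) ∧ F) ∧ F)
  [4] (F ∨ (¬(T ∧ F) ∨ ((T ∨ T) ∧ T))) ∧ ¬(((F ∧ T) ∧ F) ∧ F)
  [5] (¬(T ∧ F) ∨ ((T ∨ T) ∧ T)) ∧ ¬(((F ∧ T) ∧ F) ∧ F)
  [6] ((¬T ∨ ¬F) ∨ ((T ∨ T) ∧ T)) ∧ ¬(((F ∧ T) ∧ F) ∧ F)
  [7] ((F ∨ ¬F) ∨ ((T ∨ T) ∧ T)) ∧ ¬(((F ∧ T) ∧ F) ∧ F)
  [8] (¬F ∨ ((T ∨ T) ∧ T)) ∧ ¬(((F ∧ T) ∧ F) ∧ F)
  [9] (T ∨ ((T ∨ T) ∧ T)) ∧ ¬(((F ∧ T) ∧ F) ∧ F)
  [10] T ∧ ¬(((F ∧ T) ∧ F) ∧ F)
  [11] ¬(((F ∧ T) ∧ F) ∧ F)
  [12] ¬((F ∧ T) ∧ F) ∨ ¬F
  [13] (¬(F ∧ T) ∨ ¬F) ∨ ¬F
  [14] ((¬F ∨ ¬T) ∨ ¬F) ∨ ¬F
  [15] ((T ∨ ¬T) ∨ ¬F) ∨ ¬F
  [16] (T ∨ ¬F) ∨ ¬F
  [17] T ∨ ¬F
  [18] T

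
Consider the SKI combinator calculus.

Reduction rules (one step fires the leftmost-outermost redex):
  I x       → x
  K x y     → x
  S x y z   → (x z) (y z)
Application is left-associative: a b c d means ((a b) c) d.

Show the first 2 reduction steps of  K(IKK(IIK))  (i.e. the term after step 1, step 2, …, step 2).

Answer: after 2 steps: KK

Working:
  start: K(IKK(IIK))
  step 1: K(KK(IIK))
  step 2: KK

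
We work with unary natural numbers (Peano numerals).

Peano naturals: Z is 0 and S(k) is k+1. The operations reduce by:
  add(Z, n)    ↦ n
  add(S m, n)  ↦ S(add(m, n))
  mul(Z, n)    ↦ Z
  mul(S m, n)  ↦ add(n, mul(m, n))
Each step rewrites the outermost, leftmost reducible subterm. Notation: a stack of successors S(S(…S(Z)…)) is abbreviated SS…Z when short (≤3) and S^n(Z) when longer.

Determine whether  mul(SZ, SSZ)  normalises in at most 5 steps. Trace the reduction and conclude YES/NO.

Answer: YES — reaches normal form SSZ in 5 ≤ 5 steps

Reduction:
  start: mul(SZ, SSZ)
  →1  add(SSZ, mul(Z, SSZ))
  →2  S(add(SZ, mul(Z, SSZ)))
  →3  S(S(add(Z, mul(Z, SSZ))))
  →4  S(S(mul(Z, SSZ)))
  →5  SSZ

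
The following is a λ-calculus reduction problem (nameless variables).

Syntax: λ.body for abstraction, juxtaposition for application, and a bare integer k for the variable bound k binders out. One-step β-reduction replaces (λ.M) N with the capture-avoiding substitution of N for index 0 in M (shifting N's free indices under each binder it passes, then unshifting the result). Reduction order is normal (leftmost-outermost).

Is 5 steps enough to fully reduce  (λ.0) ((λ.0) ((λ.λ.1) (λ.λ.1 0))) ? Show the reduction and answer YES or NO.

Answer: YES — reaches normal form λ.λ.λ.1 0 in 3 ≤ 5 steps

Derivation:
  start: (λ.0) ((λ.0) ((λ.λ.1) (λ.λ.1 0)))
  step 1: (λ.0) ((λ.λ.1) (λ.λ.1 0))
  step 2: (λ.λ.1) (λ.λ.1 0)
  step 3: λ.λ.λ.1 0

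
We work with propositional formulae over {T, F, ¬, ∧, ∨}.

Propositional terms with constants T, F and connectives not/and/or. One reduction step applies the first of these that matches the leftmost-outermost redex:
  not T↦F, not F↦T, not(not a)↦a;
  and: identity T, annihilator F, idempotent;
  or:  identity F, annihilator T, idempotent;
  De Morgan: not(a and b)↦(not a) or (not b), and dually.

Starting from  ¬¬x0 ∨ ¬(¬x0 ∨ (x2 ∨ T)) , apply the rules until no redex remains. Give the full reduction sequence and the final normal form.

Answer: normal form = x0  (in 8 steps)

Derivation:
  start: ¬¬x0 ∨ ¬(¬x0 ∨ (x2 ∨ T))
  step 1: x0 ∨ ¬(¬x0 ∨ (x2 ∨ T))
  step 2: x0 ∨ (¬¬x0 ∧ ¬(x2 ∨ T))
  step 3: x0 ∨ (x0 ∧ ¬(x2 ∨ T))
  step 4: x0 ∨ (x0 ∧ (¬x2 ∧ ¬T))
  step 5: x0 ∨ (x0 ∧ (¬x2 ∧ F))
  step 6: x0 ∨ (x0 ∧ F)
  step 7: x0 ∨ F
  step 8: x0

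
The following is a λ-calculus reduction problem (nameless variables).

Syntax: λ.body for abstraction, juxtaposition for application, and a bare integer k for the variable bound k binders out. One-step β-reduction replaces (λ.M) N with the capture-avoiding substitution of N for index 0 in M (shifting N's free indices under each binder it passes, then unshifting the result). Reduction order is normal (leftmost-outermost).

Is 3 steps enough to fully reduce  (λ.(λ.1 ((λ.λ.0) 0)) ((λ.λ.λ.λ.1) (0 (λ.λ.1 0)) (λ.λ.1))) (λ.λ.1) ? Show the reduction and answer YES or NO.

  start: (λ.(λ.1 ((λ.λ.0) 0)) ((λ.λ.λ.λ.1) (0 (λ.λ.1 0)) (λ.λ.1))) (λ.λ.1)
  step 1: (λ.(λ.λ.1) ((λ.λ.0) 0)) ((λ.λ.λ.λ.1) ((λ.λ.1) (λ.λ.1 0)) (λ.λ.1))
  step 2: (λ.λ.1) ((λ.λ.0) ((λ.λ.λ.λ.1) ((λ.λ.1) (λ.λ.1 0)) (λ.λ.1)))
  step 3: λ.(λ.λ.0) ((λ.λ.λ.λ.1) ((λ.λ.1) (λ.λ.1 0)) (λ.λ.1))

Answer: NO — after 3 steps the term is λ.(λ.λ.0) ((λ.λ.λ.λ.1) ((λ.λ.1) (λ.λ.1 0)) (λ.λ.1)), not yet normal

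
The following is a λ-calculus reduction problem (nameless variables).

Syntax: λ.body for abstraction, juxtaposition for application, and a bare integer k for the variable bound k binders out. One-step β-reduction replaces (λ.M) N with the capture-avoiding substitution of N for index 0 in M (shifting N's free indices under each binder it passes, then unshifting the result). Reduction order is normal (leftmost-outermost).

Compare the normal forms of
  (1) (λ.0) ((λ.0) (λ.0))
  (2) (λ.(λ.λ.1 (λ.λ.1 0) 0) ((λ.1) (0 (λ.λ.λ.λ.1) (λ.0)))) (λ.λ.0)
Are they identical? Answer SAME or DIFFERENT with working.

Term A:
  start: (λ.0) ((λ.0) (λ.0))
  step 1: (λ.0) (λ.0)
  step 2: λ.0

Term B:
  start: (λ.(λ.λ.1 (λ.λ.1 0) 0) ((λ.1) (0 (λ.λ.λ.λ.1) (λ.0)))) (λ.λ.0)
  step 1: (λ.λ.1 (λ.λ.1 0) 0) ((λ.λ.λ.0) ((λ.λ.0) (λ.λ.λ.λ.1) (λ.0)))
  step 2: λ.(λ.λ.λ.0) ((λ.λ.0) (λ.λ.λ.λ.1) (λ.0)) (λ.λ.1 0) 0
  step 3: λ.(λ.λ.0) (λ.λ.1 0) 0
  step 4: λ.(λ.0) 0
  step 5: λ.0

Answer: SAME — A ⇓ λ.0, B ⇓ λ.0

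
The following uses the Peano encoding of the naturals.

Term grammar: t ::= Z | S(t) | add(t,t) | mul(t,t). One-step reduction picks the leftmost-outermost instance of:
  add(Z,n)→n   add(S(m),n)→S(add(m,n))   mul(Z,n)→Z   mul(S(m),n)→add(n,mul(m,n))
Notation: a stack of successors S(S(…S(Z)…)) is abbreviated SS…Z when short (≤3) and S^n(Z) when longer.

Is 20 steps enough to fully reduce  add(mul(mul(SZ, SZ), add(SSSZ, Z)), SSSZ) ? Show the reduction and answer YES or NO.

  start: add(mul(mul(SZ, SZ), add(SSSZ, Z)), SSSZ)
  [1] add(mul(add(SZ, mul(Z, SZ)), add(SSSZ, Z)), SSSZ)
  [2] add(mul(S(add(Z, mul(Z, SZ))), add(SSSZ, Z)), SSSZ)
  [3] add(add(add(SSSZ, Z), mul(add(Z, mul(Z, SZ)), add(SSSZ, Z))), SSSZ)
  [4] add(add(S(add(SSZ, Z)), mul(add(Z, mul(Z, SZ)), add(SSSZ, Z))), SSSZ)
  [5] add(S(add(add(SSZ, Z), mul(add(Z, mul(Z, SZ)), add(SSSZ, Z)))), SSSZ)
  [6] S(add(add(add(SSZ, Z), mul(add(Z, mul(Z, SZ)), add(SSSZ, Z))), SSSZ))
  [7] S(add(add(S(add(SZ, Z)), mul(add(Z, mul(Z, SZ)), add(SSSZ, Z))), SSSZ))
  [8] S(add(S(add(add(SZ, Z), mul(add(Z, mul(Z, SZ)), add(SSSZ, Z)))), SSSZ))
  [9] S(S(add(add(add(SZ, Z), mul(add(Z, mul(Z, SZ)), add(SSSZ, Z))), SSSZ)))
  [10] S(S(add(add(S(add(Z, Z)), mul(add(Z, mul(Z, SZ)), add(SSSZ, Z))), SSSZ)))
  [11] S(S(add(S(add(add(Z, Z), mul(add(Z, mul(Z, SZ)), add(SSSZ, Z)))), SSSZ)))
  [12] S(S(S(add(add(add(Z, Z), mul(add(Z, mul(Z, SZ)), add(SSSZ, Z))), SSSZ))))
  [13] S(S(S(add(add(Z, mul(add(Z, mul(Z, SZ)), add(SSSZ, Z))), SSSZ))))
  [14] S(S(S(add(mul(add(Z, mul(Z, SZ)), add(SSSZ, Z)), SSSZ))))
  [15] S(S(S(add(mul(mul(Z, SZ), add(SSSZ, Z)), SSSZ))))
  [16] S(S(S(add(mul(Z, add(SSSZ, Z)), SSSZ))))
  [17] S(S(S(add(Z, SSSZ))))
  [18] S^6(Z)

Answer: YES — reaches normal form S^6(Z) in 18 ≤ 20 steps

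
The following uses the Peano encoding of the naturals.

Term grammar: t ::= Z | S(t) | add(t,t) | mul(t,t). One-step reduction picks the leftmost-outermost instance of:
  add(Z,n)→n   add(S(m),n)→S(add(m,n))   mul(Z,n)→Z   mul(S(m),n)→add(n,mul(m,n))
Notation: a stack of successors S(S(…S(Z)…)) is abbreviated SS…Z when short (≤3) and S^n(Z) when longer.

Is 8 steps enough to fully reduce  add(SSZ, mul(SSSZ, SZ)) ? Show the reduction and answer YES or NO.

  start: add(SSZ, mul(SSSZ, SZ))
  step 1: S(add(SZ, mul(SSSZ, SZ)))
  step 2: S(S(add(Z, mul(SSSZ, SZ))))
  step 3: S(S(mul(SSSZ, SZ)))
  step 4: S(S(add(SZ, mul(SSZ, SZ))))
  step 5: S(S(S(add(Z, mul(SSZ, SZ)))))
  step 6: S(S(S(mul(SSZ, SZ))))
  step 7: S(S(S(add(SZ, mul(SZ, SZ)))))
  step 8: S(S(S(S(add(Z, mul(SZ, SZ))))))

Answer: NO — after 8 steps the term is S(S(S(S(add(Z, mul(SZ, SZ)))))), not yet normal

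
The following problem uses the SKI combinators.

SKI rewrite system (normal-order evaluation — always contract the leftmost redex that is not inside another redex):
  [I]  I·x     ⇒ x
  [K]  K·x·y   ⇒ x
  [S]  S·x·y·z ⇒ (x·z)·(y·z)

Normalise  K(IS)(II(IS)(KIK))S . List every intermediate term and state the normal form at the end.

Answer: normal form = SS  (in 2 steps)

Working:
  start: K(IS)(II(IS)(KIK))S
  step 1: ISS
  step 2: SS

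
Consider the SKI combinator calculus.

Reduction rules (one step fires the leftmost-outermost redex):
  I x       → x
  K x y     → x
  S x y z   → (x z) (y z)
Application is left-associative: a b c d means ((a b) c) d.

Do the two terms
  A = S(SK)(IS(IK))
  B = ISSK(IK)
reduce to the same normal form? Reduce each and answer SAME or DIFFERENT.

Term A:
  start: S(SK)(IS(IK))
  [1] S(SK)(S(IK))
  [2] S(SK)(SK)

Term B:
  start: ISSK(IK)
  [1] SSK(IK)
  [2] S(IK)(K(IK))
  [3] SK(K(IK))
  [4] SK(KK)

Answer: DIFFERENT — A ⇓ S(SK)(SK), B ⇓ SK(KK)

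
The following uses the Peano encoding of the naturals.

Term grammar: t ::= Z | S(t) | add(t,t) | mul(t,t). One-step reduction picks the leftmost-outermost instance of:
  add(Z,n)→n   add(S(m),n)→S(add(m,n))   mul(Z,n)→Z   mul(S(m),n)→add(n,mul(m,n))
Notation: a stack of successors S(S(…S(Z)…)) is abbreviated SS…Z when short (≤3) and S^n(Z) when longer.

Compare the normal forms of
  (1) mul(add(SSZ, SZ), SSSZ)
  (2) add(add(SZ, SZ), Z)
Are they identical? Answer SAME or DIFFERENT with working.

Term A:
  start: mul(add(SSZ, SZ), SSSZ)
  [1] mul(S(add(SZ, SZ)), SSSZ)
  [2] add(SSSZ, mul(add(SZ, SZ), SSSZ))
  [3] S(add(SSZ, mul(add(SZ, SZ), SSSZ)))
  [4] S(S(add(SZ, mul(add(SZ, SZ), SSSZ))))
  [5] S(S(S(add(Z, mul(add(SZ, SZ), SSSZ)))))
  [6] S(S(S(mul(add(SZ, SZ), SSSZ))))
  [7] S(S(S(mul(S(add(Z, SZ)), SSSZ))))
  [8] S(S(S(add(SSSZ, mul(add(Z, SZ), SSSZ)))))
  [9] S(S(S(S(add(SSZ, mul(add(Z, SZ), SSSZ))))))
  [10] S(S(S(S(S(add(SZ, mul(add(Z, SZ), SSSZ)))))))
  [11] S(S(S(S(S(S(add(Z, mul(add(Z, SZ), SSSZ))))))))
  [12] S(S(S(S(S(S(mul(add(Z, SZ), SSSZ)))))))
  [13] S(S(S(S(S(S(mul(SZ, SSSZ)))))))
  [14] S(S(S(S(S(S(add(SSSZ, mul(Z, SSSZ))))))))
  [15] S(S(S(S(S(S(S(add(SSZ, mul(Z, SSSZ)))))))))
  [16] S(S(S(S(S(S(S(S(add(SZ, mul(Z, SSSZ))))))))))
  [17] S(S(S(S(S(S(S(S(S(add(Z, mul(Z, SSSZ)))))))))))
  [18] S(S(S(S(S(S(S(S(S(mul(Z, SSSZ))))))))))
  [19] S^9(Z)

Term B:
  start: add(add(SZ, SZ), Z)
  [1] add(S(add(Z, SZ)), Z)
  [2] S(add(add(Z, SZ), Z))
  [3] S(add(SZ, Z))
  [4] S(S(add(Z, Z)))
  [5] SSZ

Answer: DIFFERENT — A ⇓ S^9(Z), B ⇓ SSZ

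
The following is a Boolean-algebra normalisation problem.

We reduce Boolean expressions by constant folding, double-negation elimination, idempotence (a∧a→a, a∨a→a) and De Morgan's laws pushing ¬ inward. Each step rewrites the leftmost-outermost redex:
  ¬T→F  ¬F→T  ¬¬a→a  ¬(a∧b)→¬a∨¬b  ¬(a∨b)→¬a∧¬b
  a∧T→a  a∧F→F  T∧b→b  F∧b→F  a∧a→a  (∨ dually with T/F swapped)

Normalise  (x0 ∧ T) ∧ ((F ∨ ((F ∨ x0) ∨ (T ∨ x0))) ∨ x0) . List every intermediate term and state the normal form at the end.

  start: (x0 ∧ T) ∧ ((F ∨ ((F ∨ x0) ∨ (T ∨ x0))) ∨ x0)
  [1] x0 ∧ ((F ∨ ((F ∨ x0) ∨ (T ∨ x0))) ∨ x0)
  [2] x0 ∧ (((F ∨ x0) ∨ (T ∨ x0)) ∨ x0)
  [3] x0 ∧ ((x0 ∨ (T ∨ x0)) ∨ x0)
  [4] x0 ∧ ((x0 ∨ T) ∨ x0)
  [5] x0 ∧ (T ∨ x0)
  [6] x0 ∧ T
  [7] x0

Answer: normal form = x0  (in 7 steps)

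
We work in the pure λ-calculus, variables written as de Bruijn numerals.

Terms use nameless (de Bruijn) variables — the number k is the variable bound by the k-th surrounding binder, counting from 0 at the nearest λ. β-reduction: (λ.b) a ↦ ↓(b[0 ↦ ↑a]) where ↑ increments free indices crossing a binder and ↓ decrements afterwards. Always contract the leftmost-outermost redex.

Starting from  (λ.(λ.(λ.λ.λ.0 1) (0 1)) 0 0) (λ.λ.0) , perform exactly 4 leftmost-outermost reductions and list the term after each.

Answer: after 4 steps: λ.0 (λ.λ.0)

Working:
  start: (λ.(λ.(λ.λ.λ.0 1) (0 1)) 0 0) (λ.λ.0)
  [1] (λ.(λ.λ.λ.0 1) (0 (λ.λ.0))) (λ.λ.0) (λ.λ.0)
  [2] (λ.λ.λ.0 1) ((λ.λ.0) (λ.λ.0)) (λ.λ.0)
  [3] (λ.λ.0 1) (λ.λ.0)
  [4] λ.0 (λ.λ.0)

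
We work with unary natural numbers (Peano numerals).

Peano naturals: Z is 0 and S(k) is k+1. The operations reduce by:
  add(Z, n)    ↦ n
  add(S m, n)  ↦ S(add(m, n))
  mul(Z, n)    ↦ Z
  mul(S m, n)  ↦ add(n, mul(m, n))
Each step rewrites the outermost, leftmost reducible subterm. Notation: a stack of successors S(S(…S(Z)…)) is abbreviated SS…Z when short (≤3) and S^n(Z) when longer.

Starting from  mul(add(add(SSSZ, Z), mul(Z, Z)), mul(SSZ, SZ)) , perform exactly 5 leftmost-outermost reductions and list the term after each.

  start: mul(add(add(SSSZ, Z), mul(Z, Z)), mul(SSZ, SZ))
  [1] mul(add(S(add(SSZ, Z)), mul(Z, Z)), mul(SSZ, SZ))
  [2] mul(S(add(add(SSZ, Z), mul(Z, Z))), mul(SSZ, SZ))
  [3] add(mul(SSZ, SZ), mul(add(add(SSZ, Z), mul(Z, Z)), mul(SSZ, SZ)))
  [4] add(add(SZ, mul(SZ, SZ)), mul(add(add(SSZ, Z), mul(Z, Z)), mul(SSZ, SZ)))
  [5] add(S(add(Z, mul(SZ, SZ))), mul(add(add(SSZ, Z), mul(Z, Z)), mul(SSZ, SZ)))

Answer: after 5 steps: add(S(add(Z, mul(SZ, SZ))), mul(add(add(SSZ, Z), mul(Z, Z)), mul(SSZ, SZ)))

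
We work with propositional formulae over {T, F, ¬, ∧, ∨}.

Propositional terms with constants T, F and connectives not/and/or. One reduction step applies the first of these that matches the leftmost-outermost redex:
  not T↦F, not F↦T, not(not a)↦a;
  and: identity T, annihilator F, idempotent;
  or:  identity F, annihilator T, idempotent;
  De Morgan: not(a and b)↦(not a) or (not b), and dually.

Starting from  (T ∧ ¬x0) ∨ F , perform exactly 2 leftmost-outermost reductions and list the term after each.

  start: (T ∧ ¬x0) ∨ F
  [1] T ∧ ¬x0
  [2] ¬x0

Answer: after 2 steps: ¬x0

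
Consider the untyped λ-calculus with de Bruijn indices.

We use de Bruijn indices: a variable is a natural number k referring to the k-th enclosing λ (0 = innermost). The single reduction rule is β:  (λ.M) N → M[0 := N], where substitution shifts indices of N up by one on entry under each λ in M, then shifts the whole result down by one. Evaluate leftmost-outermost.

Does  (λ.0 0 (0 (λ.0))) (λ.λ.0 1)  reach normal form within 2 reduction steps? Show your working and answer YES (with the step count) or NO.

Answer: NO — after 2 steps the term is (λ.0 (λ.λ.0 1)) ((λ.λ.0 1) (λ.0)), not yet normal

Reduction:
  start: (λ.0 0 (0 (λ.0))) (λ.λ.0 1)
  →1  (λ.λ.0 1) (λ.λ.0 1) ((λ.λ.0 1) (λ.0))
  →2  (λ.0 (λ.λ.0 1)) ((λ.λ.0 1) (λ.0))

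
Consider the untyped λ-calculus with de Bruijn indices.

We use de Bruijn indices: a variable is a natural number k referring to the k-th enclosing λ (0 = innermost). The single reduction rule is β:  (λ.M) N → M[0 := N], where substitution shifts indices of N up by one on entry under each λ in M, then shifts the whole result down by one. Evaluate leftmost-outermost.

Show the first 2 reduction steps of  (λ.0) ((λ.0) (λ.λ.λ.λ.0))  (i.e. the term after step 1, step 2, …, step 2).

  start: (λ.0) ((λ.0) (λ.λ.λ.λ.0))
  [1] (λ.0) (λ.λ.λ.λ.0)
  [2] λ.λ.λ.λ.0

Answer: after 2 steps: λ.λ.λ.λ.0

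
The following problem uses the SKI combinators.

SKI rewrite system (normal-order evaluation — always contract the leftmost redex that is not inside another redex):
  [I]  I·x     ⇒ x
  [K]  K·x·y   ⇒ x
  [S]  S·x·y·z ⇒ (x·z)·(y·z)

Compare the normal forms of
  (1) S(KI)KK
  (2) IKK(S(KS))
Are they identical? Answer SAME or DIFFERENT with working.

Term A:
  start: S(KI)KK
  →1  KIK(KK)
  →2  I(KK)
  →3  KK

Term B:
  start: IKK(S(KS))
  →1  KK(S(KS))
  →2  K

Answer: DIFFERENT — A ⇓ KK, B ⇓ K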